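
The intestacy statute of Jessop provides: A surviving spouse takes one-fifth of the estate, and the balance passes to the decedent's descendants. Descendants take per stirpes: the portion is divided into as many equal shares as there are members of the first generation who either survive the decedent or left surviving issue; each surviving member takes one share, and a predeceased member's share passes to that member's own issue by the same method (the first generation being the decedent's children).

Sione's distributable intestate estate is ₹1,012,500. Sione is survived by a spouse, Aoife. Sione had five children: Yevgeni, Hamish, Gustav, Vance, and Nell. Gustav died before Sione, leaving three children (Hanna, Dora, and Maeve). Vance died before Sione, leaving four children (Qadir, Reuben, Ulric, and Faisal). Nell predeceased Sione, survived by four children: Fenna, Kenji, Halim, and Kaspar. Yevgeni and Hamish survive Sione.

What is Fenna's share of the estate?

Fenna receives ₹40,500.

Aoife takes one-fifth of ₹1,012,500 = ₹202,500. The remaining ₹810,000 passes to the descendants.
The descendants' portion (₹810,000) is divided into 5 shares of ₹162,000: Yevgeni and Hamish each take ₹162,000; Gustav's ₹162,000 share passes to Gustav's issue; Vance's ₹162,000 share passes to Vance's issue; Nell's ₹162,000 share passes to Nell's issue.
Gustav's share (₹162,000) is divided into 3 shares of ₹54,000: Hanna, Dora, and Maeve each take ₹54,000.
Vance's share (₹162,000) is divided into 4 shares of ₹40,500: Qadir, Reuben, Ulric, and Faisal each take ₹40,500.
Nell's share (₹162,000) is divided into 4 shares of ₹40,500: Fenna, Kenji, Halim, and Kaspar each take ₹40,500.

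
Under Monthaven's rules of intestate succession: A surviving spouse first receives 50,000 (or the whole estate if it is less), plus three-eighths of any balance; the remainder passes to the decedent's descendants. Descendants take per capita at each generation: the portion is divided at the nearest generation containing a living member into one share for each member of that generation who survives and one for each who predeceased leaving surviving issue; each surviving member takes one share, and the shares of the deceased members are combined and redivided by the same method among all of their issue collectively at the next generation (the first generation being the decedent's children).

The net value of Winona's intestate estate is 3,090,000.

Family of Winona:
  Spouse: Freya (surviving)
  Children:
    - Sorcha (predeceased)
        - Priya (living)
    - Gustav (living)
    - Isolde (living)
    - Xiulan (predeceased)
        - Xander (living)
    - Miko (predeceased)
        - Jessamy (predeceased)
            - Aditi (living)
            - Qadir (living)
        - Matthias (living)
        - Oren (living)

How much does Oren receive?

Oren receives 228,000.

Freya first takes 50,000, leaving a balance of 3,040,000. Freya then takes three-eighths of the balance (1,140,000), for a total of 1,190,000. The remaining 1,900,000 passes to the descendants.
The descendants' portion (1,900,000) is divided at the children's generation into 5 shares of 380,000. Gustav and Isolde each take 380,000. The 3 shares of the deceased (Sorcha, Xiulan, and Miko) are combined into a pool of 1,140,000.
That pool (1,140,000) is divided at the grandchildren's generation into 5 shares of 228,000. Priya, Xander, Matthias, and Oren each take 228,000. The remaining share for the deceased Jessamy (228,000) is carried to the next generation.
That pool (228,000) is divided at the great-grandchildren's generation equally among Aditi and Qadir: 114,000 each.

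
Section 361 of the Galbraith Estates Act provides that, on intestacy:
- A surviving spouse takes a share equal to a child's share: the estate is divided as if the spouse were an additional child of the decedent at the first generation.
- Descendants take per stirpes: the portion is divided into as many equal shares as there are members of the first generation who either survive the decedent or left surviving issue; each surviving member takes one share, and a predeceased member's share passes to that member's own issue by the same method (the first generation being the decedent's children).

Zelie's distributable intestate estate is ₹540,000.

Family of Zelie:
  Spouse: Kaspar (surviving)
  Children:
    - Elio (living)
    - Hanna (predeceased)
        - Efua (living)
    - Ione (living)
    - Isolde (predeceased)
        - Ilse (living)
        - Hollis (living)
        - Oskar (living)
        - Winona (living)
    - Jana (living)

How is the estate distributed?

The spouse counts as an additional share at the children's level, so there are 6 primary shares of ₹90,000. Kaspar takes one such share (₹90,000).
The children's combined portion (₹450,000) is divided into 5 shares of ₹90,000: Elio, Ione, and Jana each take ₹90,000; Hanna's ₹90,000 share passes to Hanna's issue; Isolde's ₹90,000 share passes to Isolde's issue.
Hanna's share (₹90,000) passes entirely to Efua.
Isolde's share (₹90,000) is divided into 4 shares of ₹22,500: Ilse, Hollis, Oskar, and Winona each take ₹22,500.

Kaspar: ₹90,000; Elio: ₹90,000; Efua: ₹90,000; Ione: ₹90,000; Ilse: ₹22,500; Hollis: ₹22,500; Oskar: ₹22,500; Winona: ₹22,500; Jana: ₹90,000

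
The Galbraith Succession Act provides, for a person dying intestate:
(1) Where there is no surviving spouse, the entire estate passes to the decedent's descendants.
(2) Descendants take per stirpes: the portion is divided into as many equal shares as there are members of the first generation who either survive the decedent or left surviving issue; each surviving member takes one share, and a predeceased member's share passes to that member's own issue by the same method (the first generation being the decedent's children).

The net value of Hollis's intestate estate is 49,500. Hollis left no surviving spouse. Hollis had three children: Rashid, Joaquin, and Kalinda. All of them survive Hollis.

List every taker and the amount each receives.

Rashid: 16,500; Joaquin: 16,500; Kalinda: 16,500

The entire 49,500 passes to the descendants.
That amount (49,500) is divided into 3 shares of 16,500: Rashid, Joaquin, and Kalinda each take 16,500.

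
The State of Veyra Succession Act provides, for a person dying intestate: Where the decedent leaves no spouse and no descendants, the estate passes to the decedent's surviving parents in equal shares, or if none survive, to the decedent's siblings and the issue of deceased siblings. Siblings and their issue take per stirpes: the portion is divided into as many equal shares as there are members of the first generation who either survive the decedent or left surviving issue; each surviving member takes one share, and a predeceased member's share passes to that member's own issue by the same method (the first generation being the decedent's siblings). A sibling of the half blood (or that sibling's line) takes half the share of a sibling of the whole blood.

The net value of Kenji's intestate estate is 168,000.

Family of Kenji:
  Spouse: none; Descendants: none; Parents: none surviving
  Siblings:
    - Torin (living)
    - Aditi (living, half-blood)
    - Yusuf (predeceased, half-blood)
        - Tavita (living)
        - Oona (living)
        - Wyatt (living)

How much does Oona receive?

The entire 168,000 passes to the siblings and their issue.
Counting each half-blood sibling's line as half a unit, there are 2 units in 168,000, so one unit is 84,000. Whole-blood lines (Torin) take 84,000 each; half-blood lines (Aditi and Yusuf) take 42,000 each.
Yusuf's share (42,000) is divided into 3 shares of 14,000: Tavita, Oona, and Wyatt each take 14,000.

Oona receives 14,000.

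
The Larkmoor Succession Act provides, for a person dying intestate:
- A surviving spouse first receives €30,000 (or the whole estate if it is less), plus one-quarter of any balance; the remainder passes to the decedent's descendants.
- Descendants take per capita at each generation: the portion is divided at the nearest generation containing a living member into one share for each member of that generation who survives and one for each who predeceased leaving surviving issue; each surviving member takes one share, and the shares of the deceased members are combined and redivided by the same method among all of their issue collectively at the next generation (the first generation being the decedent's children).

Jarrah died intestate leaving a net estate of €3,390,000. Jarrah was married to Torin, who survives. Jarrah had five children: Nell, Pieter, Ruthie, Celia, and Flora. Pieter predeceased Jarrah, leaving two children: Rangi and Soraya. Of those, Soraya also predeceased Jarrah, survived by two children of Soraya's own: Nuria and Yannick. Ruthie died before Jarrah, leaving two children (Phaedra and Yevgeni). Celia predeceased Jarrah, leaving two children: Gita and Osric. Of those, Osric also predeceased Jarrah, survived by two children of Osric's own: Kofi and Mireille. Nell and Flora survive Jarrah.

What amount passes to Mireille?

Torin first takes €30,000, leaving a balance of €3,360,000. Torin then takes one-quarter of the balance (€840,000), for a total of €870,000. The remaining €2,520,000 passes to the descendants.
The descendants' portion (€2,520,000) is divided at the children's generation into 5 shares of €504,000. Nell and Flora each take €504,000. The 3 shares of the deceased (Pieter, Ruthie, and Celia) are combined into a pool of €1,512,000.
That pool (€1,512,000) is divided at the grandchildren's generation into 6 shares of €252,000. Rangi, Phaedra, Yevgeni, and Gita each take €252,000. The 2 shares of the deceased (Soraya and Osric) are combined into a pool of €504,000.
That pool (€504,000) is divided at the great-grandchildren's generation equally among Nuria, Yannick, Kofi, and Mireille: €126,000 each.

Mireille receives €126,000.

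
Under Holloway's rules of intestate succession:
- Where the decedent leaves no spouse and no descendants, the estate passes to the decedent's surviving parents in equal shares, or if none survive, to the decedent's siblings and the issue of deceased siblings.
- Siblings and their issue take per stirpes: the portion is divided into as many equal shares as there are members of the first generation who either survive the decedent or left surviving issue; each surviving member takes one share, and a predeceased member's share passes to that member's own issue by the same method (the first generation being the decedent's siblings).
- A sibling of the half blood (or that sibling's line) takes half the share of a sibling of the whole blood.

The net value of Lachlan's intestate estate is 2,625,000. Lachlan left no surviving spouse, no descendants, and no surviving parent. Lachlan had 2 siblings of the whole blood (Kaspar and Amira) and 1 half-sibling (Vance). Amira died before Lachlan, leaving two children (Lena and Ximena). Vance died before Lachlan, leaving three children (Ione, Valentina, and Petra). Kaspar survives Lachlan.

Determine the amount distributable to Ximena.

The entire 2,625,000 passes to the siblings and their issue.
Counting each half-blood sibling's line as half a unit, there are 5/2 units in 2,625,000, so one unit is 1,050,000. Whole-blood lines (Kaspar and Amira) take 1,050,000 each; half-blood lines (Vance) take 525,000 each.
Amira's share (1,050,000) is divided into 2 shares of 525,000: Lena and Ximena each take 525,000.
Vance's share (525,000) is divided into 3 shares of 175,000: Ione, Valentina, and Petra each take 175,000.

Ximena receives 525,000.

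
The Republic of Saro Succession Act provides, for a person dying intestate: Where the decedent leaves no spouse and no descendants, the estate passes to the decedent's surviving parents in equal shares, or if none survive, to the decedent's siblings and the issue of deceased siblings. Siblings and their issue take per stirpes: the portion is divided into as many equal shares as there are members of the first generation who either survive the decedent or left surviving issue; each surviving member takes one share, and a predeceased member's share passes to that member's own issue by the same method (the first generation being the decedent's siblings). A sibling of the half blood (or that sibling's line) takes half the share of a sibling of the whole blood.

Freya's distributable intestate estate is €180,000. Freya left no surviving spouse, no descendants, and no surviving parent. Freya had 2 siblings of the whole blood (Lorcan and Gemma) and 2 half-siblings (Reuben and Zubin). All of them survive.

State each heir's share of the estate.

The entire €180,000 passes to the siblings and their issue.
Counting each half-blood sibling's line as half a unit, there are 3 units in €180,000, so one unit is €60,000. Whole-blood lines (Lorcan and Gemma) take €60,000 each; half-blood lines (Reuben and Zubin) take €30,000 each.

Lorcan: €60,000; Reuben: €30,000; Zubin: €30,000; Gemma: €60,000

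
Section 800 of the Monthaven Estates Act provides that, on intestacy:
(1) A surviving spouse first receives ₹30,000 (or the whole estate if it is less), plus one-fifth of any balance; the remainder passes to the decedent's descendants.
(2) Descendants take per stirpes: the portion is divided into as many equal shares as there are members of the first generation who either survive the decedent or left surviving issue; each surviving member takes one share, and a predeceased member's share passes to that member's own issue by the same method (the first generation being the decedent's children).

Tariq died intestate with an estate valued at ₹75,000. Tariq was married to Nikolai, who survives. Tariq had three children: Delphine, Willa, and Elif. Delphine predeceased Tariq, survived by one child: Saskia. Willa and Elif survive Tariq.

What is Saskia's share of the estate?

Nikolai first takes ₹30,000, leaving a balance of ₹45,000. Nikolai then takes one-fifth of the balance (₹9,000), for a total of ₹39,000. The remaining ₹36,000 passes to the descendants.
The descendants' portion (₹36,000) is divided into 3 shares of ₹12,000: Willa and Elif each take ₹12,000; Delphine's ₹12,000 share passes to Delphine's issue.
Delphine's share (₹12,000) passes entirely to Saskia.

Saskia receives ₹12,000.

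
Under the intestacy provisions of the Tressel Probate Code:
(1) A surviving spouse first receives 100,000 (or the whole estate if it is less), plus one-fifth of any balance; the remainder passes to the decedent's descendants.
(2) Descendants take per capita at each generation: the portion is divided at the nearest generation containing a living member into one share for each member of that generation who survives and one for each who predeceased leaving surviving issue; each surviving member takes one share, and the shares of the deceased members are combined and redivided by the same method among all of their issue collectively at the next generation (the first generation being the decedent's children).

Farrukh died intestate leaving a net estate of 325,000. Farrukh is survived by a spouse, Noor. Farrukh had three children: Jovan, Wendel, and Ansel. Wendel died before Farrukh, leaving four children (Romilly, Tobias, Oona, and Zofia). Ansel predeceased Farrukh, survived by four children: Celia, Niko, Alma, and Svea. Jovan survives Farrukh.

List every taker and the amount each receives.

Noor: 145,000; Jovan: 60,000; Romilly: 15,000; Tobias: 15,000; Oona: 15,000; Zofia: 15,000; Celia: 15,000; Niko: 15,000; Alma: 15,000; Svea: 15,000

Noor first takes 100,000, leaving a balance of 225,000. Noor then takes one-fifth of the balance (45,000), for a total of 145,000. The remaining 180,000 passes to the descendants.
The descendants' portion (180,000) is divided at the children's generation into 3 shares of 60,000. Jovan takes 60,000. The 2 shares of the deceased (Wendel and Ansel) are combined into a pool of 120,000.
That pool (120,000) is divided at the grandchildren's generation equally among Romilly, Tobias, Oona, Zofia, Celia, Niko, Alma, and Svea: 15,000 each.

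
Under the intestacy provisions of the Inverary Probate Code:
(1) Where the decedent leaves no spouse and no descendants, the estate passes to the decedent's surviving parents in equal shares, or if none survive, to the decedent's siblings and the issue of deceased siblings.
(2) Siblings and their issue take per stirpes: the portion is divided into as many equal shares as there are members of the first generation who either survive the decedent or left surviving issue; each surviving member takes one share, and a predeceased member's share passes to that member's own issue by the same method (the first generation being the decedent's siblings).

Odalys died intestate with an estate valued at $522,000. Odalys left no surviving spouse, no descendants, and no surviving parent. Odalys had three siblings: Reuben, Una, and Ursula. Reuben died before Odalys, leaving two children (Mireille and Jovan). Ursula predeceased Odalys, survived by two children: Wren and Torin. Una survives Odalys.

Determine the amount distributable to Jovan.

Jovan receives $87,000.

The entire $522,000 passes to the siblings and their issue.
That amount ($522,000) is divided into 3 shares of $174,000: Una takes $174,000; Reuben's $174,000 share passes to Reuben's issue; Ursula's $174,000 share passes to Ursula's issue.
Reuben's share ($174,000) is divided into 2 shares of $87,000: Mireille and Jovan each take $87,000.
Ursula's share ($174,000) is divided into 2 shares of $87,000: Wren and Torin each take $87,000.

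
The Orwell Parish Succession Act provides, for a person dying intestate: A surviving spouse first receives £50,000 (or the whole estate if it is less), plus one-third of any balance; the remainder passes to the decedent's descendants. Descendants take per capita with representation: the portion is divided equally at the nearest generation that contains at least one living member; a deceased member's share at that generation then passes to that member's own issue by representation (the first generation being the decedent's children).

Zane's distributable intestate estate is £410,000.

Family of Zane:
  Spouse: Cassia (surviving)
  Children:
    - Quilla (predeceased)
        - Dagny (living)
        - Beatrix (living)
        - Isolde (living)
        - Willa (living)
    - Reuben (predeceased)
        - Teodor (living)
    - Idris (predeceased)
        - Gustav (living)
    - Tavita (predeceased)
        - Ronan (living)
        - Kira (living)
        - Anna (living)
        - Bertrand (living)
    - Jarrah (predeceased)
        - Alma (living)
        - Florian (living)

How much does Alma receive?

Cassia first takes £50,000, leaving a balance of £360,000. Cassia then takes one-third of the balance (£120,000), for a total of £170,000. The remaining £240,000 passes to the descendants.
No child survives, so the initial division is made at the grandchildren's generation.
The descendants' portion (£240,000) is divided into 12 shares of £20,000: Dagny, Beatrix, Isolde, Willa, Teodor, Gustav, Ronan, Kira, Anna, Bertrand, Alma, and Florian each take £20,000.

Alma receives £20,000.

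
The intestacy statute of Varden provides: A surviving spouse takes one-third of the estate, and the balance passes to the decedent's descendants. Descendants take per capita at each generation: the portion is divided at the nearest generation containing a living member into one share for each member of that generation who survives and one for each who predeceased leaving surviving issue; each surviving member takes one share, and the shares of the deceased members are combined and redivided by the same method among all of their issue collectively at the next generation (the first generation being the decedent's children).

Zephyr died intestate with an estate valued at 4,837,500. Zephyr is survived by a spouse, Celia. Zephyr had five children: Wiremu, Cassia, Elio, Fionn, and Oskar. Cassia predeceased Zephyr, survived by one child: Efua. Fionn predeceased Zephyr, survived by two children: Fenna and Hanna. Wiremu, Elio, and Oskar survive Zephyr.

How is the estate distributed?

Celia takes one-third of 4,837,500 = 1,612,500. The remaining 3,225,000 passes to the descendants.
The descendants' portion (3,225,000) is divided at the children's generation into 5 shares of 645,000. Wiremu, Elio, and Oskar each take 645,000. The 2 shares of the deceased (Cassia and Fionn) are combined into a pool of 1,290,000.
That pool (1,290,000) is divided at the grandchildren's generation equally among Efua, Fenna, and Hanna: 430,000 each.

Celia: 1,612,500; Wiremu: 645,000; Efua: 430,000; Elio: 645,000; Fenna: 430,000; Hanna: 430,000; Oskar: 645,000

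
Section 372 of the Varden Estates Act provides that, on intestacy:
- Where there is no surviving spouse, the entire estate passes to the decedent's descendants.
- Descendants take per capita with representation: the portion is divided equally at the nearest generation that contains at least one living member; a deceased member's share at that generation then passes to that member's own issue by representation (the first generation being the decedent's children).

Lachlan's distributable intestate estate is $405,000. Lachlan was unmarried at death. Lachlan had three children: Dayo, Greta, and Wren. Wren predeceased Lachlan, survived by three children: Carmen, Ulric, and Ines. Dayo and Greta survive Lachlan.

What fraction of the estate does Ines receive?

The entire $405,000 passes to the descendants.
That amount ($405,000) is divided into 3 shares of $135,000: Dayo and Greta each take $135,000; Wren's $135,000 share passes to Wren's issue.
Wren's share ($135,000) is divided into 3 shares of $45,000: Carmen, Ulric, and Ines each take $45,000.

Ines receives 1/9 of the estate.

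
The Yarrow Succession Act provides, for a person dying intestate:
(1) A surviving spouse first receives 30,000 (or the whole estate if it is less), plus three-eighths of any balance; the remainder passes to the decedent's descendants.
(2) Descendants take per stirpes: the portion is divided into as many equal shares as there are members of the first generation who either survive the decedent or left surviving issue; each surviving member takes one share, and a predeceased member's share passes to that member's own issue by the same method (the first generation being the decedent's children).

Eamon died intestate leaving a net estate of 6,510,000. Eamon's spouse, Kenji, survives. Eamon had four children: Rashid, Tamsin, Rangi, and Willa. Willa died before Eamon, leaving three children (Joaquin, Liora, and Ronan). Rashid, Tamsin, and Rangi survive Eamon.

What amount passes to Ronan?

Ronan receives 337,500.

Kenji first takes 30,000, leaving a balance of 6,480,000. Kenji then takes three-eighths of the balance (2,430,000), for a total of 2,460,000. The remaining 4,050,000 passes to the descendants.
The descendants' portion (4,050,000) is divided into 4 shares of 1,012,500: Rashid, Tamsin, and Rangi each take 1,012,500; Willa's 1,012,500 share passes to Willa's issue.
Willa's share (1,012,500) is divided into 3 shares of 337,500: Joaquin, Liora, and Ronan each take 337,500.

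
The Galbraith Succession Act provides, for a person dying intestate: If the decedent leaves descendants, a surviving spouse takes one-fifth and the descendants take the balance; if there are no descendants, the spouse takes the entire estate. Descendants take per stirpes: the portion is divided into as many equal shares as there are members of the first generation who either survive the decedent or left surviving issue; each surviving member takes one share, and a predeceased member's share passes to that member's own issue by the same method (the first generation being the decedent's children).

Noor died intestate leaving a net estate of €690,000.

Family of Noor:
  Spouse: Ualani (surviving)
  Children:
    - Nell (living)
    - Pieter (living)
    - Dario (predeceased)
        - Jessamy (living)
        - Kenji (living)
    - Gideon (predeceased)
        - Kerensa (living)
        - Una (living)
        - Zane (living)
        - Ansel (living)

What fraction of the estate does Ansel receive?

Ualani takes one-fifth of €690,000 = €138,000. The remaining €552,000 passes to the descendants.
The descendants' portion (€552,000) is divided into 4 shares of €138,000: Nell and Pieter each take €138,000; Dario's €138,000 share passes to Dario's issue; Gideon's €138,000 share passes to Gideon's issue.
Dario's share (€138,000) is divided into 2 shares of €69,000: Jessamy and Kenji each take €69,000.
Gideon's share (€138,000) is divided into 4 shares of €34,500: Kerensa, Una, Zane, and Ansel each take €34,500.

Ansel receives 1/20 of the estate.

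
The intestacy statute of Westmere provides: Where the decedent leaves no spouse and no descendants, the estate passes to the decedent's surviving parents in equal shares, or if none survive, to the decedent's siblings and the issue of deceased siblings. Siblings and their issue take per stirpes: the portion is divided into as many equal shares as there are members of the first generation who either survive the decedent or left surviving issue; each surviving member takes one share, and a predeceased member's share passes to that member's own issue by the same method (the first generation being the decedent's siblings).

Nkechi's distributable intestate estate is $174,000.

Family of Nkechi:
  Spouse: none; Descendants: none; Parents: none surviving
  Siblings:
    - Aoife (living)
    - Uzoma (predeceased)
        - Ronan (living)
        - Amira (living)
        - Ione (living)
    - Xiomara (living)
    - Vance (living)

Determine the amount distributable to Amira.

The entire $174,000 passes to the siblings and their issue.
That amount ($174,000) is divided into 4 shares of $43,500: Aoife, Xiomara, and Vance each take $43,500; Uzoma's $43,500 share passes to Uzoma's issue.
Uzoma's share ($43,500) is divided into 3 shares of $14,500: Ronan, Amira, and Ione each take $14,500.

Amira receives $14,500.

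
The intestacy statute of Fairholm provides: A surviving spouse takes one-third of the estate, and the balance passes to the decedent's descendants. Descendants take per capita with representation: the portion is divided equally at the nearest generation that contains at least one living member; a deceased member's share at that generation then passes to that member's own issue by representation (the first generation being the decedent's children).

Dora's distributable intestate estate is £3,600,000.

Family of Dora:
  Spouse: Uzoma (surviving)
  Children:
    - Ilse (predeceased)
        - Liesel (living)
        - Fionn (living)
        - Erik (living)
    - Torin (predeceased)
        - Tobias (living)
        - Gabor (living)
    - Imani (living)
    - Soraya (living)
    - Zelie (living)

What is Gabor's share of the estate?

Gabor receives £240,000.

Uzoma takes one-third of £3,600,000 = £1,200,000. The remaining £2,400,000 passes to the descendants.
The descendants' portion (£2,400,000) is divided into 5 shares of £480,000: Imani, Soraya, and Zelie each take £480,000; Ilse's £480,000 share passes to Ilse's issue; Torin's £480,000 share passes to Torin's issue.
Ilse's share (£480,000) is divided into 3 shares of £160,000: Liesel, Fionn, and Erik each take £160,000.
Torin's share (£480,000) is divided into 2 shares of £240,000: Tobias and Gabor each take £240,000.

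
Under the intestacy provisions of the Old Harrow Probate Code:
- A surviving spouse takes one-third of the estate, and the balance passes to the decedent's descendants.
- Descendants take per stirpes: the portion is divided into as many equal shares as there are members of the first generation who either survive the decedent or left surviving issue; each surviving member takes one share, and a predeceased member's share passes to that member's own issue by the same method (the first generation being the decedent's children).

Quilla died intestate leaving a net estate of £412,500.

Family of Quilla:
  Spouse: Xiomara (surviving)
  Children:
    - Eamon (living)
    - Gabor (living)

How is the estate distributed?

Xiomara: £137,500; Eamon: £137,500; Gabor: £137,500

Xiomara takes one-third of £412,500 = £137,500. The remaining £275,000 passes to the descendants.
The descendants' portion (£275,000) is divided into 2 shares of £137,500: Eamon and Gabor each take £137,500.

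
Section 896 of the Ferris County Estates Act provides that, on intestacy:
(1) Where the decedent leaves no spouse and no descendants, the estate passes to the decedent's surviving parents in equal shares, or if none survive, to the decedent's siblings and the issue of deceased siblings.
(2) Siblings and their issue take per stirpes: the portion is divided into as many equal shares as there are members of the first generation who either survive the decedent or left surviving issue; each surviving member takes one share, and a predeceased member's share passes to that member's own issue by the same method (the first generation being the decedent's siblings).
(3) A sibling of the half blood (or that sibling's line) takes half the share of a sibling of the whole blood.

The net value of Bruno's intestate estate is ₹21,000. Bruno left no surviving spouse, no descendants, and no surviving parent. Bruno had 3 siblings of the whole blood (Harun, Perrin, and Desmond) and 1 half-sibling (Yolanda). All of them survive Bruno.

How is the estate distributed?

The entire ₹21,000 passes to the siblings and their issue.
Counting each half-blood sibling's line as half a unit, there are 7/2 units in ₹21,000, so one unit is ₹6,000. Whole-blood lines (Harun, Perrin, and Desmond) take ₹6,000 each; half-blood lines (Yolanda) take ₹3,000 each.

Harun: ₹6,000; Perrin: ₹6,000; Desmond: ₹6,000; Yolanda: ₹3,000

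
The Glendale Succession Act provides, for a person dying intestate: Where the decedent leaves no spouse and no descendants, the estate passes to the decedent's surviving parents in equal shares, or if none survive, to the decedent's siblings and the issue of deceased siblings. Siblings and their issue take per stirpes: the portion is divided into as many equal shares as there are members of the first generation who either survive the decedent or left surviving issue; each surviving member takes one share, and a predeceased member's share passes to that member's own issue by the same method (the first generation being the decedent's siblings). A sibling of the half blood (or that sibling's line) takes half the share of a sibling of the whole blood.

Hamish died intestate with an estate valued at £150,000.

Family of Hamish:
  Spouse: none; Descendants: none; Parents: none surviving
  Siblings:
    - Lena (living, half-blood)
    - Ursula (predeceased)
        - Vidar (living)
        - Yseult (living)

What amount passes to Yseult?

Yseult receives £50,000.

The entire £150,000 passes to the siblings and their issue.
Counting each half-blood sibling's line as half a unit, there are 3/2 units in £150,000, so one unit is £100,000. Whole-blood lines (Ursula) take £100,000 each; half-blood lines (Lena) take £50,000 each.
Ursula's share (£100,000) is divided into 2 shares of £50,000: Vidar and Yseult each take £50,000.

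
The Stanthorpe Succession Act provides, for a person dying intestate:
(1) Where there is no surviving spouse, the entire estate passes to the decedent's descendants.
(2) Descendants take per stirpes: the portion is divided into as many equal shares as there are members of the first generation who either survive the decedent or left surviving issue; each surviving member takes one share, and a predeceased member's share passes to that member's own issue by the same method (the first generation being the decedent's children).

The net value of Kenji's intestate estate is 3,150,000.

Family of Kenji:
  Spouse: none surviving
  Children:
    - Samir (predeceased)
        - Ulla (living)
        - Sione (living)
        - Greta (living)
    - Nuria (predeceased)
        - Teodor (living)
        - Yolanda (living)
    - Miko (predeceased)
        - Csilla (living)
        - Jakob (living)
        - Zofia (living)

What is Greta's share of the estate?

The entire 3,150,000 passes to the descendants.
That amount (3,150,000) is divided into 3 shares of 1,050,000: Samir's 1,050,000 share passes to Samir's issue; Nuria's 1,050,000 share passes to Nuria's issue; Miko's 1,050,000 share passes to Miko's issue.
Samir's share (1,050,000) is divided into 3 shares of 350,000: Ulla, Sione, and Greta each take 350,000.
Nuria's share (1,050,000) is divided into 2 shares of 525,000: Teodor and Yolanda each take 525,000.
Miko's share (1,050,000) is divided into 3 shares of 350,000: Csilla, Jakob, and Zofia each take 350,000.

Greta receives 350,000.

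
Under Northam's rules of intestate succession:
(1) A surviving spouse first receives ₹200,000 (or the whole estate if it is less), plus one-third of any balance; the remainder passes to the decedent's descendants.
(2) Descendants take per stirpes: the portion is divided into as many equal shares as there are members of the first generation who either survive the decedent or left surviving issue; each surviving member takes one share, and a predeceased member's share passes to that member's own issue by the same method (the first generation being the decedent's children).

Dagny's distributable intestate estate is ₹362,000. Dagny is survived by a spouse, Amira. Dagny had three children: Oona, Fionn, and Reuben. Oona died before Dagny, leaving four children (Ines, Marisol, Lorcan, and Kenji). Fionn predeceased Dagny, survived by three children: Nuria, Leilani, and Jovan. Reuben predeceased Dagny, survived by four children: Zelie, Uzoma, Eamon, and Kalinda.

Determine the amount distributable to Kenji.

Kenji receives ₹9,000.

Amira first takes ₹200,000, leaving a balance of ₹162,000. Amira then takes one-third of the balance (₹54,000), for a total of ₹254,000. The remaining ₹108,000 passes to the descendants.
The descendants' portion (₹108,000) is divided into 3 shares of ₹36,000: Oona's ₹36,000 share passes to Oona's issue; Fionn's ₹36,000 share passes to Fionn's issue; Reuben's ₹36,000 share passes to Reuben's issue.
Oona's share (₹36,000) is divided into 4 shares of ₹9,000: Ines, Marisol, Lorcan, and Kenji each take ₹9,000.
Fionn's share (₹36,000) is divided into 3 shares of ₹12,000: Nuria, Leilani, and Jovan each take ₹12,000.
Reuben's share (₹36,000) is divided into 4 shares of ₹9,000: Zelie, Uzoma, Eamon, and Kalinda each take ₹9,000.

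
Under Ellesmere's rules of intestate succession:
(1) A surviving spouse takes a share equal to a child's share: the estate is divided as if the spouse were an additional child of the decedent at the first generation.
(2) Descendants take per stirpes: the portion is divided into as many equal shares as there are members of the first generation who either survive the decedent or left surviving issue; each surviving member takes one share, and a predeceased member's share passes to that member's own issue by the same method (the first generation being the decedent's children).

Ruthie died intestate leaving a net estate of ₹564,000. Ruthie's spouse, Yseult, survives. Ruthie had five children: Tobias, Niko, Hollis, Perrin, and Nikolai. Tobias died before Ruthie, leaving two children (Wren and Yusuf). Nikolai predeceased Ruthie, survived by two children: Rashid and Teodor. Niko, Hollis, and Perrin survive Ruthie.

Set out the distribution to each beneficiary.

Yseult: ₹94,000; Wren: ₹47,000; Yusuf: ₹47,000; Niko: ₹94,000; Hollis: ₹94,000; Perrin: ₹94,000; Rashid: ₹47,000; Teodor: ₹47,000

The spouse counts as an additional share at the children's level, so there are 6 primary shares of ₹94,000. Yseult takes one such share (₹94,000).
The children's combined portion (₹470,000) is divided into 5 shares of ₹94,000: Niko, Hollis, and Perrin each take ₹94,000; Tobias's ₹94,000 share passes to Tobias's issue; Nikolai's ₹94,000 share passes to Nikolai's issue.
Tobias's share (₹94,000) is divided into 2 shares of ₹47,000: Wren and Yusuf each take ₹47,000.
Nikolai's share (₹94,000) is divided into 2 shares of ₹47,000: Rashid and Teodor each take ₹47,000.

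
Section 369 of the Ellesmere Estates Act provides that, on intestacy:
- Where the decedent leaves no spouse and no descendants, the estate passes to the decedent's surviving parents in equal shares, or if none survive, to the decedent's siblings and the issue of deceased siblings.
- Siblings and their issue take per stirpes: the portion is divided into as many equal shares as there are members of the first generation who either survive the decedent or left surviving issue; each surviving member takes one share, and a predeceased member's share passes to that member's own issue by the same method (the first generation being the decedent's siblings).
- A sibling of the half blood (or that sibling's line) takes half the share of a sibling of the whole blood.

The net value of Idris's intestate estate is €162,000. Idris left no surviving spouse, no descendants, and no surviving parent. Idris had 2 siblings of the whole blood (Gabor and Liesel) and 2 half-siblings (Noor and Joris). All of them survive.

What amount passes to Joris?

Joris receives €27,000.

The entire €162,000 passes to the siblings and their issue.
Counting each half-blood sibling's line as half a unit, there are 3 units in €162,000, so one unit is €54,000. Whole-blood lines (Gabor and Liesel) take €54,000 each; half-blood lines (Noor and Joris) take €27,000 each.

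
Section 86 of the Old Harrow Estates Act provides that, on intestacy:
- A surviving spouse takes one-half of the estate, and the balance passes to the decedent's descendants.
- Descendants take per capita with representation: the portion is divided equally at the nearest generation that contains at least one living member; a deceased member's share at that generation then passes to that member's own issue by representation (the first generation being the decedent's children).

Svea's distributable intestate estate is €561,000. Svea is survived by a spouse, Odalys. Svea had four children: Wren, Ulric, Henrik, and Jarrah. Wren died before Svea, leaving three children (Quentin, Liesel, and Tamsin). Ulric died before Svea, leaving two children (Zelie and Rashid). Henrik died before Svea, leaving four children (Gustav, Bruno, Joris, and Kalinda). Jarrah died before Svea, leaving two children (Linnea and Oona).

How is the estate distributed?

Odalys takes one-half of €561,000 = €280,500. The remaining €280,500 passes to the descendants.
No child survives, so the initial division is made at the grandchildren's generation.
The descendants' portion (€280,500) is divided into 11 shares of €25,500: Quentin, Liesel, Tamsin, Zelie, Rashid, Gustav, Bruno, Joris, Kalinda, Linnea, and Oona each take €25,500.

Odalys: €280,500; Quentin: €25,500; Liesel: €25,500; Tamsin: €25,500; Zelie: €25,500; Rashid: €25,500; Gustav: €25,500; Bruno: €25,500; Joris: €25,500; Kalinda: €25,500; Linnea: €25,500; Oona: €25,500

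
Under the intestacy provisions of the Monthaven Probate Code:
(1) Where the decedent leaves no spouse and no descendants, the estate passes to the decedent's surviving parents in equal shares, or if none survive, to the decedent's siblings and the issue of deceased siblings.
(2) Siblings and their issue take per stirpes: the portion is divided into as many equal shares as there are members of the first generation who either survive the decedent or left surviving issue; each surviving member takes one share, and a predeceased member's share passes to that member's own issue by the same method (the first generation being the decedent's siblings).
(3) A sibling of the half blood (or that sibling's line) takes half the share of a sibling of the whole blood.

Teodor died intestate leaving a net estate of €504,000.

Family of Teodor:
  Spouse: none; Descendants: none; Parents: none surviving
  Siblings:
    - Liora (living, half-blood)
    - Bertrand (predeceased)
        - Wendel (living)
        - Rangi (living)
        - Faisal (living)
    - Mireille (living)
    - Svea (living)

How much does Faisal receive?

Faisal receives €48,000.

The entire €504,000 passes to the siblings and their issue.
Counting each half-blood sibling's line as half a unit, there are 7/2 units in €504,000, so one unit is €144,000. Whole-blood lines (Bertrand, Mireille, and Svea) take €144,000 each; half-blood lines (Liora) take €72,000 each.
Bertrand's share (€144,000) is divided into 3 shares of €48,000: Wendel, Rangi, and Faisal each take €48,000.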